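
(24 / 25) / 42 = 4 / 175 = 0.02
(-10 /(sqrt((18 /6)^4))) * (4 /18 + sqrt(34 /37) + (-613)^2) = -417522.42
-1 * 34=-34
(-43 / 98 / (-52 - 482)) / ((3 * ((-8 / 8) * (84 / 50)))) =-1075 / 6593832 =-0.00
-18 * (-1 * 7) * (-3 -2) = -630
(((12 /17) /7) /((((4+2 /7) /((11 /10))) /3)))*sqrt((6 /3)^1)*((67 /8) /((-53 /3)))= -6633*sqrt(2) /180200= -0.05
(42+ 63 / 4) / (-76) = -0.76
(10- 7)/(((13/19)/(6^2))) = 2052/13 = 157.85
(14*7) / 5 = 98 / 5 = 19.60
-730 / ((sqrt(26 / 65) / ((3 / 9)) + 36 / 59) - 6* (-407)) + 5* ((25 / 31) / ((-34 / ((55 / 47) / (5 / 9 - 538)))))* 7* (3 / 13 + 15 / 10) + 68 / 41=1270565* sqrt(10) / 17307360387 + 860672746027541867653 / 631545373317911446836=1.36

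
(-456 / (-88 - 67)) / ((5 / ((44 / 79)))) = 20064 / 61225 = 0.33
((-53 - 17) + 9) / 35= -1.74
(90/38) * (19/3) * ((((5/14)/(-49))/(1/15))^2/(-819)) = -9375/42824236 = -0.00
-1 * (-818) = 818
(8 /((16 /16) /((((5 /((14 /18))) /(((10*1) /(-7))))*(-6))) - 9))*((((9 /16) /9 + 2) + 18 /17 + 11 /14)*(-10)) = 34.87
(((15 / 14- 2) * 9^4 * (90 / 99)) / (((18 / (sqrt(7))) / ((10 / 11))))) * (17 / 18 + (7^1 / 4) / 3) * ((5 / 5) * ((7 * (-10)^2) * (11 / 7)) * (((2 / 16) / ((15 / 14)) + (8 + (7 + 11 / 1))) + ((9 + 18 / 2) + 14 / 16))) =-55957905.99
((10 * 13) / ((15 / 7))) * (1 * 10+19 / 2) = 1183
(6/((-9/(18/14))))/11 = -6/77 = -0.08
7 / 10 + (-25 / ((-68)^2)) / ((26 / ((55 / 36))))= 15141349 / 21640320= 0.70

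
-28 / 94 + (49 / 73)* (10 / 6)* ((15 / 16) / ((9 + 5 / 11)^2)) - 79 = -47076552401 / 593755136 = -79.29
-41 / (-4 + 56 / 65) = 2665 / 204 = 13.06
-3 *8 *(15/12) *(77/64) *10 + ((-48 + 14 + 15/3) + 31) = -5743/16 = -358.94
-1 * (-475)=475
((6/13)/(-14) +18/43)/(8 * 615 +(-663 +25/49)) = 10563/116617462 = 0.00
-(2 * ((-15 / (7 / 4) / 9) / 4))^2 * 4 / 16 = -25 / 441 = -0.06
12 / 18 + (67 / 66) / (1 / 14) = 491 / 33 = 14.88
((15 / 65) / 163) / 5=3 / 10595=0.00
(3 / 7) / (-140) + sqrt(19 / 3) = -3 / 980 + sqrt(57) / 3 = 2.51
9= 9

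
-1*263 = -263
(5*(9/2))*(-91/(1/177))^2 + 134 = 11674595473/2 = 5837297736.50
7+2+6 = 15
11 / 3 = 3.67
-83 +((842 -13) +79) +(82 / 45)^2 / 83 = 138668599 / 168075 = 825.04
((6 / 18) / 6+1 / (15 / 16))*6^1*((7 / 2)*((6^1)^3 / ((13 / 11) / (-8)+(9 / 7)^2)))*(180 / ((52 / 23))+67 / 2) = 161385939792 / 421915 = 382508.18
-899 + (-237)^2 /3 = 17824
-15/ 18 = -5/ 6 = -0.83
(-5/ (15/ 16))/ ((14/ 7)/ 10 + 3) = -5/ 3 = -1.67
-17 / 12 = -1.42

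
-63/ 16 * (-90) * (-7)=-19845/ 8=-2480.62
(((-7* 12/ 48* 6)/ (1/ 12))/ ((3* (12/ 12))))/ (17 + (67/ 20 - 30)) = 840/ 193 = 4.35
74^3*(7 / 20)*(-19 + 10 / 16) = -52121937 / 20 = -2606096.85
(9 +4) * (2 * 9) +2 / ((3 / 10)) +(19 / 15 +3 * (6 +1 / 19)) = 74126 / 285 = 260.09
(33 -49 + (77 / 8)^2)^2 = 24059025 / 4096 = 5873.79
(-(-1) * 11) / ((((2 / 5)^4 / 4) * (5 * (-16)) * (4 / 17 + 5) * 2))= -23375 / 11392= -2.05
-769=-769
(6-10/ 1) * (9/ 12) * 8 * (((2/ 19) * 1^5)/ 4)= -12/ 19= -0.63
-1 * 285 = -285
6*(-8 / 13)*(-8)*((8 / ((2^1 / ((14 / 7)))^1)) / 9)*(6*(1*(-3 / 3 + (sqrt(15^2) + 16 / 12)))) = 2415.59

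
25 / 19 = 1.32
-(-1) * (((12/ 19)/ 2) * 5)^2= 900/ 361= 2.49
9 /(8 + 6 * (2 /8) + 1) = 6 /7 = 0.86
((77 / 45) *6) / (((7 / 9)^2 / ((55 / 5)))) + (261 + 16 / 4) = 15809 / 35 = 451.69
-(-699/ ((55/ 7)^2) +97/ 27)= 631352/ 81675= 7.73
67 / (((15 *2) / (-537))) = -11993 / 10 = -1199.30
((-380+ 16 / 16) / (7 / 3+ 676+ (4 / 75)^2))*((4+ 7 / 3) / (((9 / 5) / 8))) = -180025000 / 11446923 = -15.73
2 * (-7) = -14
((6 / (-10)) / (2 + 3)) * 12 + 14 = 314 / 25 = 12.56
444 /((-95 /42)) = -18648 /95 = -196.29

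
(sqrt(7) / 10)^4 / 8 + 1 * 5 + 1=480049 / 80000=6.00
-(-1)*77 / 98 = 11 / 14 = 0.79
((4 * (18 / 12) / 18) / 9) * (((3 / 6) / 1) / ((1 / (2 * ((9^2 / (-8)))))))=-3 / 8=-0.38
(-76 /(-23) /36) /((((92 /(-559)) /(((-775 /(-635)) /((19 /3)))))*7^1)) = -86645 /5643372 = -0.02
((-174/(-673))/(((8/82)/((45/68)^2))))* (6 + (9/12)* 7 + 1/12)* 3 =7223175/183056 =39.46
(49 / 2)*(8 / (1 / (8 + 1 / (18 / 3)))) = 1600.67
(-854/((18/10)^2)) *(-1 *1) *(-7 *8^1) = -1195600/81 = -14760.49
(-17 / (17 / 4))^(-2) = 1 / 16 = 0.06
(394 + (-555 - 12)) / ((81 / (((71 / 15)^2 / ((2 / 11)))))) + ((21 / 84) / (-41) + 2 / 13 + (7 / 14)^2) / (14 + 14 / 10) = -263.16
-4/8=-1/2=-0.50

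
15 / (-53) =-15 / 53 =-0.28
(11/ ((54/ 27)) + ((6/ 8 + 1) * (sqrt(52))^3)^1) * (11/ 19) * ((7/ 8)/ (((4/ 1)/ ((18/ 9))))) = 847/ 608 + 7007 * sqrt(13)/ 152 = 167.60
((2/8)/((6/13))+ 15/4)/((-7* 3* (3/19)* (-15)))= 0.09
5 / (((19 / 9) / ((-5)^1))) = -225 / 19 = -11.84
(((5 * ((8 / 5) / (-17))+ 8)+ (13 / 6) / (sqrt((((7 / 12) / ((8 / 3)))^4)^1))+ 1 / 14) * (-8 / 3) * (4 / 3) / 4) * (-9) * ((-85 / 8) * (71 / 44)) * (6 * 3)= -281472045 / 2156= -130552.90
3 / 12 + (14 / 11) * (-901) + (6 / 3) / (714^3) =-1147605917687 / 1000984446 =-1146.48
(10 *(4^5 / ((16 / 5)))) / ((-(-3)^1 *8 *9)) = 400 / 27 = 14.81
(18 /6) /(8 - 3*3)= -3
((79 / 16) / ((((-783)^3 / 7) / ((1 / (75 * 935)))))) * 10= -553 / 53861462681400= -0.00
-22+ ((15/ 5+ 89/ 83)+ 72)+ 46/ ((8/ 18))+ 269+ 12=438.57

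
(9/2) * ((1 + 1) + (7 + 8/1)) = 153/2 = 76.50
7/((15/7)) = 49/15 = 3.27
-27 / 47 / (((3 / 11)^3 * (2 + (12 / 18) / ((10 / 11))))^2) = -44289025 / 237021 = -186.86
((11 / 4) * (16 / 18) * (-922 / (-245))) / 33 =1844 / 6615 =0.28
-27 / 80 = -0.34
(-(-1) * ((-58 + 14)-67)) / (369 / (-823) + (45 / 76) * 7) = -2314276 / 77067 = -30.03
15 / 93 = 5 / 31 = 0.16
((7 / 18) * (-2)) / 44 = -7 / 396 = -0.02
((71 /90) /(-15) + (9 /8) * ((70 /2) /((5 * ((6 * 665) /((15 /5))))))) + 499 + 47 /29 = 2978815867 /5950800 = 500.57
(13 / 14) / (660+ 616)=13 / 17864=0.00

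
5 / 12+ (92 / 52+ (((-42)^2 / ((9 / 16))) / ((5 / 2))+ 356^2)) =99834217 / 780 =127992.59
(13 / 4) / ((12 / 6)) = 13 / 8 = 1.62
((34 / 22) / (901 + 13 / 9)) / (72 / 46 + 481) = 3519 / 991606858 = 0.00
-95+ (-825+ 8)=-912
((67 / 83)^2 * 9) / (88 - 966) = -40401 / 6048542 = -0.01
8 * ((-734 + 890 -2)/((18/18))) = 1232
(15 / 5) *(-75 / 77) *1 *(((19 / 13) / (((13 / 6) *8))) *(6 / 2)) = -38475 / 52052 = -0.74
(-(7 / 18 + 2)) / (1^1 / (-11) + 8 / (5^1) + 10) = -2365 / 11394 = -0.21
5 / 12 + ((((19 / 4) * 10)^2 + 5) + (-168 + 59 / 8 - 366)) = 41641 / 24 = 1735.04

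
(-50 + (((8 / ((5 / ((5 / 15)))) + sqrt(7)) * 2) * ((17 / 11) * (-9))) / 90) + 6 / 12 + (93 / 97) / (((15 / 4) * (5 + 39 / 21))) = -5295261 / 106700 - 17 * sqrt(7) / 55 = -50.45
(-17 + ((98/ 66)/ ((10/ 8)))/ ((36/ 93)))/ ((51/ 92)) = -634432/ 25245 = -25.13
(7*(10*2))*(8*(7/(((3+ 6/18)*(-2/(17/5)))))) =-19992/5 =-3998.40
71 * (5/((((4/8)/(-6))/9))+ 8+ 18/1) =-36494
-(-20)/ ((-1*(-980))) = 1/ 49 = 0.02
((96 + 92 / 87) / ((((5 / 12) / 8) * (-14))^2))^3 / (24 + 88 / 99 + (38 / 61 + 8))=181521.39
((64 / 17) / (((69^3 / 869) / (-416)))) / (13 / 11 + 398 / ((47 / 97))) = -11961444352 / 2375024473881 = -0.01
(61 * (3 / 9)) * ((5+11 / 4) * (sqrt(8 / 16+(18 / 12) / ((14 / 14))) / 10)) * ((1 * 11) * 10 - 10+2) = 32147 * sqrt(2) / 20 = 2273.14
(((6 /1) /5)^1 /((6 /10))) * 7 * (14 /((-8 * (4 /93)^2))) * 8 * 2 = -423801 /2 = -211900.50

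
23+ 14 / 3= 83 / 3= 27.67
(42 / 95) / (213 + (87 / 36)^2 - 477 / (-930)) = 187488 / 93023297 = 0.00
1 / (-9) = -1 / 9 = -0.11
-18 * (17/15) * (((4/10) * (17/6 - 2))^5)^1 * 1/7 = -34/2835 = -0.01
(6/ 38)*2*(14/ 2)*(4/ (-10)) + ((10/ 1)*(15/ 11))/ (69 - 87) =-5147/ 3135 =-1.64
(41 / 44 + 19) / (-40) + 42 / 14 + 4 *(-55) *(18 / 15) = -261.50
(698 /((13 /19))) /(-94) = -6631 /611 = -10.85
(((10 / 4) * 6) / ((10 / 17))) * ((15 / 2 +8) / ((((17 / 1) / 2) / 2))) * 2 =186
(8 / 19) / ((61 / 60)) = 480 / 1159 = 0.41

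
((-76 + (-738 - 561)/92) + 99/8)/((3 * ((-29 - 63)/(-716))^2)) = -458346505/292008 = -1569.64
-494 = -494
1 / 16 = 0.06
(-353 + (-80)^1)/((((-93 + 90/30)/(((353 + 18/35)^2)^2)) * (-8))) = -10148175006088179553/1080450000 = -9392544778.65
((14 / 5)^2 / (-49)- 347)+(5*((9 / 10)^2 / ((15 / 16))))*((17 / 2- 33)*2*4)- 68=-31547 / 25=-1261.88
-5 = -5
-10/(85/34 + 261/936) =-1040/289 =-3.60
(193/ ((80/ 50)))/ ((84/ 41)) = 39565/ 672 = 58.88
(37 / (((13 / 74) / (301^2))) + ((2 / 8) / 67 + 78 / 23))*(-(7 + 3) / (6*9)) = -2548460413805 / 721188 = -3533697.75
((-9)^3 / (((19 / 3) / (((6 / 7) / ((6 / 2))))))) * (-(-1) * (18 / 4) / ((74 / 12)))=-118098 / 4921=-24.00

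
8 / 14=4 / 7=0.57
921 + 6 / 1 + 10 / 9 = 8353 / 9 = 928.11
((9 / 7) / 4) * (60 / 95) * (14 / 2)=27 / 19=1.42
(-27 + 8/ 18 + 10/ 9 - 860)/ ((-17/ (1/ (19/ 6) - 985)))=-149092021/ 2907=-51287.24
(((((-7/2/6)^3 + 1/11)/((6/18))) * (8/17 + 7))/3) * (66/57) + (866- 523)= 95461981/279072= 342.07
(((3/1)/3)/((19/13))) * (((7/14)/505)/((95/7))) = 91/1823050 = 0.00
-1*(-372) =372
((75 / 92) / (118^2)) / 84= 25 / 35868224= 0.00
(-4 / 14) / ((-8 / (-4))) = -1 / 7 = -0.14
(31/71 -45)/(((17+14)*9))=-3164/19809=-0.16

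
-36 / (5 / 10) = -72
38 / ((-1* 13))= -38 / 13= -2.92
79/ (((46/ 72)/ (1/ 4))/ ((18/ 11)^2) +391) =230364/ 1142939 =0.20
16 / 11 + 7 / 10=2.15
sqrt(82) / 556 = 0.02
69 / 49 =1.41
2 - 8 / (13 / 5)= -14 / 13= -1.08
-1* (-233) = 233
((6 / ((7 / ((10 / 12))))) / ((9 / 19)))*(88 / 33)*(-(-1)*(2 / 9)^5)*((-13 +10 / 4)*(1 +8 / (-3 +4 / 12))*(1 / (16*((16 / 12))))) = 380 / 177147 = 0.00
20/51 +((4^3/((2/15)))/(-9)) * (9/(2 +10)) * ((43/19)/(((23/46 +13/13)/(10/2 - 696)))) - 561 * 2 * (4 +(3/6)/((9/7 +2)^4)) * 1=3363364568633/90388643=37210.03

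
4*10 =40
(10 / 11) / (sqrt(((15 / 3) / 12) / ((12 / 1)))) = 24* sqrt(5) / 11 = 4.88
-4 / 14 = -2 / 7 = -0.29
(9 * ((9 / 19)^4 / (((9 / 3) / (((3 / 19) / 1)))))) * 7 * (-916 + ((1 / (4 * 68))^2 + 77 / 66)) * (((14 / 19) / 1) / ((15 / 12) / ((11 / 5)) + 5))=-8792553308121 / 435080307488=-20.21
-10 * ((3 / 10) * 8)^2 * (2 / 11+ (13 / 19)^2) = -743328 / 19855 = -37.44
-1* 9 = -9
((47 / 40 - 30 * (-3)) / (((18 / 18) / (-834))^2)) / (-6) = -211391061 / 20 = -10569553.05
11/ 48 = 0.23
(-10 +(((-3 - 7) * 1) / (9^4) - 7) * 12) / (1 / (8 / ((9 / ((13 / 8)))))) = -2673034 / 19683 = -135.80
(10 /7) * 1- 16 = -102 /7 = -14.57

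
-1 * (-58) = 58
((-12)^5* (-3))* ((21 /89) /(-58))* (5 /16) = -2449440 /2581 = -949.03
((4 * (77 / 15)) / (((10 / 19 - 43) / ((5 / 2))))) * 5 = -14630 / 2421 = -6.04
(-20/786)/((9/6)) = -20/1179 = -0.02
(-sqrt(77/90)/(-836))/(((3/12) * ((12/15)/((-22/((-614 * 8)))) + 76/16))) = 2 * sqrt(770)/2299437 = 0.00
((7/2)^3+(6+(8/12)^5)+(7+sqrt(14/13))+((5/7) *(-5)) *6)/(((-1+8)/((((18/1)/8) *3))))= 27 *sqrt(182)/364+470539/14112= 34.34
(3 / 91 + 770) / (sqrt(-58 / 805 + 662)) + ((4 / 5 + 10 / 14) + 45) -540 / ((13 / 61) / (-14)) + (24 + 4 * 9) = 70073 * sqrt(107236465) / 24244766 + 16189064 / 455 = 35610.29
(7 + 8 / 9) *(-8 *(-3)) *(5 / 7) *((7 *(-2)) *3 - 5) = -133480 / 21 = -6356.19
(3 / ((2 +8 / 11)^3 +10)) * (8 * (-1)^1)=-15972 / 20155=-0.79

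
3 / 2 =1.50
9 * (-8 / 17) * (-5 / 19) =360 / 323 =1.11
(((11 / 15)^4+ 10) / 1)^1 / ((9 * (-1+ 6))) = 520891 / 2278125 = 0.23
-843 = -843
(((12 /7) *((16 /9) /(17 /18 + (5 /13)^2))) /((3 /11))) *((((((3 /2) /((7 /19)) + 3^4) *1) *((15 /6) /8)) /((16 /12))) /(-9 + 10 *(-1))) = -33211035 /3093713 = -10.74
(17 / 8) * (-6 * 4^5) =-13056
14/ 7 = 2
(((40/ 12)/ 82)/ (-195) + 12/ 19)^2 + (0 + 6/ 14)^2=237023342266/ 407045276001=0.58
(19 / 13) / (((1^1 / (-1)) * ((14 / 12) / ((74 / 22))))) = -4218 / 1001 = -4.21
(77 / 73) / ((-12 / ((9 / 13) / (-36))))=77 / 45552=0.00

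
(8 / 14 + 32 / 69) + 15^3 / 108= 32.29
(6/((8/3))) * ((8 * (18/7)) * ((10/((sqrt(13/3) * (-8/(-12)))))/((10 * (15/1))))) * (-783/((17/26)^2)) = -6595992 * sqrt(39)/10115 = -4072.36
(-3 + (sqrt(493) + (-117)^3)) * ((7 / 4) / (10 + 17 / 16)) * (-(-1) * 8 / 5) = -405375.15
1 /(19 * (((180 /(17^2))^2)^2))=6975757441 /19945440000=0.35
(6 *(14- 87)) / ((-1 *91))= 438 / 91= 4.81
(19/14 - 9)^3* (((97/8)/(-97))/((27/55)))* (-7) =-67377365/84672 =-795.75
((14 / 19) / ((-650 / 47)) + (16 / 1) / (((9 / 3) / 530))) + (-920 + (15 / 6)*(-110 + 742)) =3486.61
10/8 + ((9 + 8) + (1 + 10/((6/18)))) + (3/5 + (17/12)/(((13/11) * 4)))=156467/3120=50.15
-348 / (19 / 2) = -696 / 19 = -36.63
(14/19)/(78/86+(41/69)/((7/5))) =145383/262694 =0.55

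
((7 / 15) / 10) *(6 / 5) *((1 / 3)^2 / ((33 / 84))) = 0.02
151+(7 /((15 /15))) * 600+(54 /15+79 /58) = 1263229 /290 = 4355.96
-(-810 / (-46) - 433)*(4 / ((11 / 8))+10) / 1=1356668 / 253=5362.32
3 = 3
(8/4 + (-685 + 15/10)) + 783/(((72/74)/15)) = 45559/4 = 11389.75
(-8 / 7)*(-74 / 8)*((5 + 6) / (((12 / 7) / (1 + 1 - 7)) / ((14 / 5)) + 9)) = 13.10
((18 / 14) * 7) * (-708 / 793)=-6372 / 793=-8.04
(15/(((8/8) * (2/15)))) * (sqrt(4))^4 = 1800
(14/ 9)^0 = 1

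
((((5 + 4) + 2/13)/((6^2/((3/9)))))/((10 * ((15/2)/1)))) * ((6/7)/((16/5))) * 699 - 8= -145799/18720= -7.79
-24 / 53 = -0.45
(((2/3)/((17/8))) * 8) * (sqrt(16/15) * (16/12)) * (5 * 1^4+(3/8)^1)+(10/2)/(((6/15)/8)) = 11008 * sqrt(15)/2295+100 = 118.58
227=227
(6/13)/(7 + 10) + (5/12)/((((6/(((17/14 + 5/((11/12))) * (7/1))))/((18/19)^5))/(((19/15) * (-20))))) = -19846471974/316810351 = -62.64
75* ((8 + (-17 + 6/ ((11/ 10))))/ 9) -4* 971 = -43049/ 11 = -3913.55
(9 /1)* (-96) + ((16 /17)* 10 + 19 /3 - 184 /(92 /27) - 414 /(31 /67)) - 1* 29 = -2886952 /1581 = -1826.03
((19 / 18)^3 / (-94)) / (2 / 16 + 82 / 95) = -651605 / 51463026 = -0.01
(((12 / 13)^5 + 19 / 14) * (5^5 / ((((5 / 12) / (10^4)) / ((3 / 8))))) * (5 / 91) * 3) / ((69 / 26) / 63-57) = -13337428359375000 / 80827887049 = -165010.23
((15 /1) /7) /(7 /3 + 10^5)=45 /2100049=0.00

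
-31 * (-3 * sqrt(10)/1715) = 93 * sqrt(10)/1715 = 0.17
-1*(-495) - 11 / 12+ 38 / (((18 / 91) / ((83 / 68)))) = 222943 / 306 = 728.57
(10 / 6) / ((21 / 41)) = 3.25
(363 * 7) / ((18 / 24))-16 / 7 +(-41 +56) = 23805 / 7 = 3400.71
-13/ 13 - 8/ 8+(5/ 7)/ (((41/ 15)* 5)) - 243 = -244.95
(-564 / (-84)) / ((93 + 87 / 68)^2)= 217328 / 287706447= 0.00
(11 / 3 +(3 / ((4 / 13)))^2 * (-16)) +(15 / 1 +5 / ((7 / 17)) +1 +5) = -31168 / 21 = -1484.19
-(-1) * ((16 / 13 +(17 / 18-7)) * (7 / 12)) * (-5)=39515 / 2808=14.07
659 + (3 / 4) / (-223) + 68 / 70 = 20604203 / 31220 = 659.97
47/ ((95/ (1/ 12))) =47/ 1140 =0.04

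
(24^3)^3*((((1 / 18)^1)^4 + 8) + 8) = 42268945809408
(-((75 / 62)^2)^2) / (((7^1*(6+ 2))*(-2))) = 31640625 / 1654949632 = 0.02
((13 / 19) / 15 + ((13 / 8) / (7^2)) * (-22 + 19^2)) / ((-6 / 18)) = -1261091 / 37240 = -33.86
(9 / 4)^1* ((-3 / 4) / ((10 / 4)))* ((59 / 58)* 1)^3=-5545233 / 7804480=-0.71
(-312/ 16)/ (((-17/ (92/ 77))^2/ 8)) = -1320384/ 1713481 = -0.77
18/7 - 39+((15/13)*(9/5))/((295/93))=-960348/26845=-35.77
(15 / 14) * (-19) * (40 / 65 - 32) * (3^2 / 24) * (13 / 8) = 43605 / 112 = 389.33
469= 469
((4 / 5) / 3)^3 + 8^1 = 8.02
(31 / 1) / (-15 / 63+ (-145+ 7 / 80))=-0.21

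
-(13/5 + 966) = -4843/5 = -968.60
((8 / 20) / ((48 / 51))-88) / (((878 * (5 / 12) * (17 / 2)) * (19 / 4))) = -21018 / 3544925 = -0.01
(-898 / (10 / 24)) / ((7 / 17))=-183192 / 35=-5234.06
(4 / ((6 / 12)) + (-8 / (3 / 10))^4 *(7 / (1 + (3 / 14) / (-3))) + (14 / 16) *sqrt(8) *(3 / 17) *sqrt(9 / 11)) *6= 189 *sqrt(22) / 374 + 8028176848 / 351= 22872301.08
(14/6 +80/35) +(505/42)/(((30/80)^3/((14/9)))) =1833491/5103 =359.30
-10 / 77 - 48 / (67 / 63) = -233518 / 5159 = -45.26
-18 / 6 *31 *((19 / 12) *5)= -736.25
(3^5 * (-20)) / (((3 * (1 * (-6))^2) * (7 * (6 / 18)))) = -135 / 7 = -19.29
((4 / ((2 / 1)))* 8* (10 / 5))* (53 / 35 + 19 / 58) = 59824 / 1015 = 58.94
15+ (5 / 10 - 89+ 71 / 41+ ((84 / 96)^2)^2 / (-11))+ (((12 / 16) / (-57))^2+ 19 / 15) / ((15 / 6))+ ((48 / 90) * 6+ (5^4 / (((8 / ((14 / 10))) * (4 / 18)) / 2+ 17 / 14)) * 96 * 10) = 3780380978945150509 / 11653620633600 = 324395.40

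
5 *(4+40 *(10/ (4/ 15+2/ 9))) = 4110.91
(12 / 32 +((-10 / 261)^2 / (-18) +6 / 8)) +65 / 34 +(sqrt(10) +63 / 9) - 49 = -3248765411 / 83380104 +sqrt(10) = -35.80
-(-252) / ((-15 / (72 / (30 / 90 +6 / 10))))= -1296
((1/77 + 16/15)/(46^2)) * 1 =1247/2443980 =0.00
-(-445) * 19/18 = 8455/18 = 469.72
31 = 31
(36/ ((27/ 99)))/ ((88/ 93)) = 279/ 2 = 139.50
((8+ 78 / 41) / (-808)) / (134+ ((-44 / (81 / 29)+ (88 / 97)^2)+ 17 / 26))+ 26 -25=19645953015107 / 19647964273538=1.00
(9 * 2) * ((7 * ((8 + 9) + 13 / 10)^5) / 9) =28733166.16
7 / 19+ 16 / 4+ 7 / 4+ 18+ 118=10801 / 76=142.12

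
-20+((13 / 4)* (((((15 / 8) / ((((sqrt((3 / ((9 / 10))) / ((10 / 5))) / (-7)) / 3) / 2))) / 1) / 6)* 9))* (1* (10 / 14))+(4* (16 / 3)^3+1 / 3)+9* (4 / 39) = 206413 / 351 -1755* sqrt(15) / 32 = 375.66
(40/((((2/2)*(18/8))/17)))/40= 68/9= 7.56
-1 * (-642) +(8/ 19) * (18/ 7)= 85530/ 133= 643.08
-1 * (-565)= 565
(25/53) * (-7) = -175/53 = -3.30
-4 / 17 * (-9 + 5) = 16 / 17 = 0.94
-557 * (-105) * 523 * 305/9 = 1036581641.67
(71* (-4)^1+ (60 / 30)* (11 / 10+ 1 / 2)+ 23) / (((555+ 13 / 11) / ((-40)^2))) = -2268640 / 3059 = -741.63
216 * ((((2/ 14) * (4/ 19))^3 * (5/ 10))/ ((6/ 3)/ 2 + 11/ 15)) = 51840/ 30584281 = 0.00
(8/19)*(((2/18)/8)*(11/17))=11/2907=0.00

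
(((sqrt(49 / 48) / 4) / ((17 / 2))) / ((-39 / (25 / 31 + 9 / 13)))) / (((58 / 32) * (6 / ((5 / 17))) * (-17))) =21140 * sqrt(3) / 20153799081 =0.00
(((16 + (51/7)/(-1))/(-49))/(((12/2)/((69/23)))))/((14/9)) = -549/9604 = -0.06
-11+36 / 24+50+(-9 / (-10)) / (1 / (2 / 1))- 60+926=9083 / 10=908.30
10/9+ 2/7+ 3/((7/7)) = 277/63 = 4.40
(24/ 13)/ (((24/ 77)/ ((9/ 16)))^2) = 160083/ 26624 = 6.01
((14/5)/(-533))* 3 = -42/2665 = -0.02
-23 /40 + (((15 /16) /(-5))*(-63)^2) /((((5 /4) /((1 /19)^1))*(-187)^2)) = -15305267 /26576440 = -0.58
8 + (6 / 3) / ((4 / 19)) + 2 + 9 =28.50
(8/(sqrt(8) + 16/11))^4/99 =3313402048/564680169 - 254870528 *sqrt(2)/62742241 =0.12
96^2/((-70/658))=-433152/5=-86630.40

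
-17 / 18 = -0.94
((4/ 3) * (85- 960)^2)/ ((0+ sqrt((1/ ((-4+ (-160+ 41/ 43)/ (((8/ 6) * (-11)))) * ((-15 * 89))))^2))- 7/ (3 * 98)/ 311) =31038757257.99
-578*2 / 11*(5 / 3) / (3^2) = -19.46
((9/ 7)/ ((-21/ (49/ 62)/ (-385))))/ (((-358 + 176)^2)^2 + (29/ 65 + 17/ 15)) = 32175/ 1895020067848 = 0.00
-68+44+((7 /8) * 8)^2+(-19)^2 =386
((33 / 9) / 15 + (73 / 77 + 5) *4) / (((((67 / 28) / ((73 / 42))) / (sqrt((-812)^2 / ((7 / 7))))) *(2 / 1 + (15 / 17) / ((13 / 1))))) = 311731247672 / 45469215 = 6855.87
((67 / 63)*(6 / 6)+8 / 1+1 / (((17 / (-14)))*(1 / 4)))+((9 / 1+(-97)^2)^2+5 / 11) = 1044959740768 / 11781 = 88698730.22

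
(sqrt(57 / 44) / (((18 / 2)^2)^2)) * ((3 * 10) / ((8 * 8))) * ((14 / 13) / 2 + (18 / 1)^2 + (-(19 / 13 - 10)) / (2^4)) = 338075 * sqrt(627) / 320246784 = 0.03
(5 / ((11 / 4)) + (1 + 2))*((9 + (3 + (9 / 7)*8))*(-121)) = -90948 / 7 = -12992.57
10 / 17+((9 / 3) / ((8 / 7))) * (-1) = -277 / 136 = -2.04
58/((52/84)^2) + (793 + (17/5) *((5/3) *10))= 507515/507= 1001.02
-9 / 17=-0.53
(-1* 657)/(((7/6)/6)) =-23652/7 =-3378.86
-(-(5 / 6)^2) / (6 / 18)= 25 / 12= 2.08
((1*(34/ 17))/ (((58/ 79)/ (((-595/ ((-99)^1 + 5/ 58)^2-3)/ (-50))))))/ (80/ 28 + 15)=55709821111/ 5965511881250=0.01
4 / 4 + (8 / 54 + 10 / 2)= 166 / 27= 6.15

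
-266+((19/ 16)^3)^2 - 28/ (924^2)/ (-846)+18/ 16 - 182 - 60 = -27269536965197239/ 54098619531264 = -504.07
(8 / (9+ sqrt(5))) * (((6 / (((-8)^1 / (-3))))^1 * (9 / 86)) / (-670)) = -729 / 2189560+ 81 * sqrt(5) / 2189560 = -0.00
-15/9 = -5/3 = -1.67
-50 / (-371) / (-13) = -50 / 4823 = -0.01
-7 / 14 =-1 / 2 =-0.50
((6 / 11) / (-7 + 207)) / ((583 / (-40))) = -6 / 32065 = -0.00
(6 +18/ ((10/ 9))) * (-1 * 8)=-177.60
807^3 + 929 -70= 525558802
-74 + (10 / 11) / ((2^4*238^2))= -368865723 / 4984672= -74.00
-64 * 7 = -448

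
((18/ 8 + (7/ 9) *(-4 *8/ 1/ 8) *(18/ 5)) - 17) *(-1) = 519/ 20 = 25.95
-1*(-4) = 4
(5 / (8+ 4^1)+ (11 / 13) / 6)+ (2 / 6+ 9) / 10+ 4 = 4283 / 780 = 5.49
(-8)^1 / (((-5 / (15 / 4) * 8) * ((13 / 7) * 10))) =21 / 520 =0.04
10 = 10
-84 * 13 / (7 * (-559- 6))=156 / 565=0.28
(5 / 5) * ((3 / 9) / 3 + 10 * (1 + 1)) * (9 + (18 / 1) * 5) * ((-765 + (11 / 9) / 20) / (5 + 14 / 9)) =-274138799 / 1180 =-232321.02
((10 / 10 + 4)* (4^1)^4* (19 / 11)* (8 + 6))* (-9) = -3064320 / 11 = -278574.55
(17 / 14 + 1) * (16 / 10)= 124 / 35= 3.54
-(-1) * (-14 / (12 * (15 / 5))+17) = 299 / 18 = 16.61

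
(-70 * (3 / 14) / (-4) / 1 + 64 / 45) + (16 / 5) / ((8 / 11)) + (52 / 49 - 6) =40867 / 8820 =4.63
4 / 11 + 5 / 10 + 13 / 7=419 / 154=2.72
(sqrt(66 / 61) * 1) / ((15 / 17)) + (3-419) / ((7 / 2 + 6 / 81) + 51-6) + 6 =-6726 / 2623 + 17 * sqrt(4026) / 915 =-1.39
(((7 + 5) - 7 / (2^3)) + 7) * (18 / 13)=1305 / 52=25.10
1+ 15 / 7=22 / 7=3.14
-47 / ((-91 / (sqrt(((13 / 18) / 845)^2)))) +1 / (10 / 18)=191693 / 106470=1.80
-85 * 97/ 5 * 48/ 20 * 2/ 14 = -19788/ 35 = -565.37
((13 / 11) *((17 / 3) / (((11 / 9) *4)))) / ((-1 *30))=-221 / 4840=-0.05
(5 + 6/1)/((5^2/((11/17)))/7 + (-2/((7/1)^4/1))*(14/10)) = 1.99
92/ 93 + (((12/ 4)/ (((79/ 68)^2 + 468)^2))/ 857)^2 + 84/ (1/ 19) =2419936968904299428374356911975124392/ 1515311999111903089167985113626637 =1596.99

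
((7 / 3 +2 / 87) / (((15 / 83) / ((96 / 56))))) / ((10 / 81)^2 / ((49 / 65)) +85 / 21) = 208386108 / 37925185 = 5.49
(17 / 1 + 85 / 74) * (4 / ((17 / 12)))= 1896 / 37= 51.24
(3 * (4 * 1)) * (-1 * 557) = -6684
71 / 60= 1.18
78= 78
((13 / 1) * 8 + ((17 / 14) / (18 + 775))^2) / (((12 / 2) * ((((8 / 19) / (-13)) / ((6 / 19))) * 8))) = -12818458305 / 606790912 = -21.13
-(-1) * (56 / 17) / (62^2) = 14 / 16337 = 0.00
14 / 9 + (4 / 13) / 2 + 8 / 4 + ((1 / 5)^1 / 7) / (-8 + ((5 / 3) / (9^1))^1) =3201931 / 864045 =3.71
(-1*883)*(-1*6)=5298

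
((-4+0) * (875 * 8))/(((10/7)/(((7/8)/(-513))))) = 17150/513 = 33.43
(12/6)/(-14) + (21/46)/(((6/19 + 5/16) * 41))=-157769/1260791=-0.13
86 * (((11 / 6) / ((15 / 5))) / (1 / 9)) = 473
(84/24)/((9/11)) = 77/18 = 4.28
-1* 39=-39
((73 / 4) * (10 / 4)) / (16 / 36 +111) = 3285 / 8024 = 0.41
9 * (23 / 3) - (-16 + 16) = 69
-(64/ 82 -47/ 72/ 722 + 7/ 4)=-5391413/ 2131344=-2.53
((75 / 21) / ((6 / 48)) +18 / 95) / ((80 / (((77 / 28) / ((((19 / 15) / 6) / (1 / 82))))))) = 0.06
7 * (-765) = -5355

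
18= 18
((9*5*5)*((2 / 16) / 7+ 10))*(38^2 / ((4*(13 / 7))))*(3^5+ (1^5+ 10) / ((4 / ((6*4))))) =14080272525 / 104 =135387235.82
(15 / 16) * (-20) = -75 / 4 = -18.75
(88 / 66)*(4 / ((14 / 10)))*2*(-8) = -1280 / 21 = -60.95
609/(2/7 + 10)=1421/24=59.21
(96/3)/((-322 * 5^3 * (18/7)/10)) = -16/5175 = -0.00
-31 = -31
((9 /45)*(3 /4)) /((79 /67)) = 201 /1580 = 0.13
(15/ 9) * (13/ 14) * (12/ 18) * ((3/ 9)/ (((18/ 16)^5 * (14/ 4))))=4259840/ 78121827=0.05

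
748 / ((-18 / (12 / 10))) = -748 / 15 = -49.87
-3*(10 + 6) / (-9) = 16 / 3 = 5.33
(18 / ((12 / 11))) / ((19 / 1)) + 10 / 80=151 / 152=0.99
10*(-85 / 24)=-425 / 12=-35.42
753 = 753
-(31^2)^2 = -923521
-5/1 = -5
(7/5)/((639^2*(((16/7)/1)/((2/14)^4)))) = 0.00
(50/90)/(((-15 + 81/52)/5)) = -1300/6291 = -0.21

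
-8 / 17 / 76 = -2 / 323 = -0.01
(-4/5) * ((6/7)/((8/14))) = -6/5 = -1.20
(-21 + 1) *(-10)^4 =-200000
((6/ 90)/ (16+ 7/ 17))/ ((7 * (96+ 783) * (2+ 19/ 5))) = 17/ 149351769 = 0.00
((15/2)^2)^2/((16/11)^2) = 6125625/4096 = 1495.51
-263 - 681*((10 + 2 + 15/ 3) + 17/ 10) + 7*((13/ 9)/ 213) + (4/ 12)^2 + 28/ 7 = -12993.54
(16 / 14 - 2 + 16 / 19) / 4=-1 / 266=-0.00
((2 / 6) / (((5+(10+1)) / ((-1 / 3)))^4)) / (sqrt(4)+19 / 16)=1 / 50761728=0.00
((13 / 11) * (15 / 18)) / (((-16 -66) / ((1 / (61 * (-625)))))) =13 / 41266500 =0.00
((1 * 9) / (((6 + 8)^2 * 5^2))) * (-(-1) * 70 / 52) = 9 / 3640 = 0.00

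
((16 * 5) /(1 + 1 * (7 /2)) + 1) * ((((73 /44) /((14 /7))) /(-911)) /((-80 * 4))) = 12337 /230883840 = 0.00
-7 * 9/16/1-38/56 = -517/112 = -4.62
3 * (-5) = -15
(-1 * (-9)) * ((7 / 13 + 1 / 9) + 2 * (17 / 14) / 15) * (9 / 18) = 3323 / 910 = 3.65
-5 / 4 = -1.25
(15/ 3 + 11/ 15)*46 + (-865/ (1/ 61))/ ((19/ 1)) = -716311/ 285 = -2513.37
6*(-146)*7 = -6132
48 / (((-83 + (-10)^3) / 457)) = -7312 / 361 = -20.25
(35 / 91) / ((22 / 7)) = 35 / 286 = 0.12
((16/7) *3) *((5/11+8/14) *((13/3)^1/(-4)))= -7.62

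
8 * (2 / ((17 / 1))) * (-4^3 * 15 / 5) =-3072 / 17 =-180.71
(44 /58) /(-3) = -22 /87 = -0.25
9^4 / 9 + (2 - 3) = 728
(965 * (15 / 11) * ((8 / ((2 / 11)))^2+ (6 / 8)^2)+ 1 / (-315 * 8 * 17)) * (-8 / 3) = -2401759670603 / 353430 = -6795573.86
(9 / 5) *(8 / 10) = 36 / 25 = 1.44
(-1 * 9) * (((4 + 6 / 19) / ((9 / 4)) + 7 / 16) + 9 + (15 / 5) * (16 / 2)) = -96733 / 304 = -318.20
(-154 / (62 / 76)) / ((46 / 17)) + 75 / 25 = -47603 / 713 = -66.76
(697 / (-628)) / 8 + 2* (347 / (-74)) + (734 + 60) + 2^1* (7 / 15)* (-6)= 723924911 / 929440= 778.88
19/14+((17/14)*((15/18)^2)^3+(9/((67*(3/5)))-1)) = 43224395/43763328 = 0.99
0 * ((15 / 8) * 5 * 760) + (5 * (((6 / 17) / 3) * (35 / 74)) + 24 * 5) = 75655 / 629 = 120.28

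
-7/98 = -1/14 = -0.07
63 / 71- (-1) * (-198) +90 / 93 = -431715 / 2201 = -196.14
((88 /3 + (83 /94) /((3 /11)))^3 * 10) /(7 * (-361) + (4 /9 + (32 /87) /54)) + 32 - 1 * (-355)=250.24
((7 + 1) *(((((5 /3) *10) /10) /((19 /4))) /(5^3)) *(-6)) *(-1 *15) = 192 /95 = 2.02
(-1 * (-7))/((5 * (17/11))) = 77/85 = 0.91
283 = 283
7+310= 317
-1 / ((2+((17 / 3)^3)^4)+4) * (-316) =167935356 / 582622240418407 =0.00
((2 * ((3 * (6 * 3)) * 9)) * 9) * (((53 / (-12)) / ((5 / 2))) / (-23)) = 77274 / 115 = 671.95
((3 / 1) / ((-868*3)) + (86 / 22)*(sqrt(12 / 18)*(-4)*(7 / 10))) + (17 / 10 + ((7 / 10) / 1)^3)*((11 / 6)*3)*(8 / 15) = 3250469 / 542500-602*sqrt(6) / 165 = -2.95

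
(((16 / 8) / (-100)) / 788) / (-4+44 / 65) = 13 / 1702080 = 0.00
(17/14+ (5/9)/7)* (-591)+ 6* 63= -16235/42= -386.55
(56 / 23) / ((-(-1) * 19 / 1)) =56 / 437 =0.13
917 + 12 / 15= 4589 / 5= 917.80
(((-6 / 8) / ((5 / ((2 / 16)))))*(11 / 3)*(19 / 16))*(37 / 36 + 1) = -15257 / 92160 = -0.17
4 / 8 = 1 / 2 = 0.50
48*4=192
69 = 69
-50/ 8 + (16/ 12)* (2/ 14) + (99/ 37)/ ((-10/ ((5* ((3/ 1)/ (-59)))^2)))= -65744783/ 10818948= -6.08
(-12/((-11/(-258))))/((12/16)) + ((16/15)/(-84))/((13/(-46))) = -16902136/45045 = -375.23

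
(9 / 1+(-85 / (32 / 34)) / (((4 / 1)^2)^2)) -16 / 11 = 324073 / 45056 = 7.19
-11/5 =-2.20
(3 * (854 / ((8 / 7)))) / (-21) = -427 / 4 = -106.75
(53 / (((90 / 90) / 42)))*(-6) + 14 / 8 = -53417 / 4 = -13354.25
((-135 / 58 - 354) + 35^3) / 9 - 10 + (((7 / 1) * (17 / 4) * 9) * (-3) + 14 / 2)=4090441 / 1044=3918.05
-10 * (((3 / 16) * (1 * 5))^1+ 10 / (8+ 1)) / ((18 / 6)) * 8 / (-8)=1475 / 216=6.83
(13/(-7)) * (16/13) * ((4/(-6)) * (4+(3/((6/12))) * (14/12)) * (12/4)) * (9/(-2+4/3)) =-4752/7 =-678.86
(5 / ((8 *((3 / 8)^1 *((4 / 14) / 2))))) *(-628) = -21980 / 3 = -7326.67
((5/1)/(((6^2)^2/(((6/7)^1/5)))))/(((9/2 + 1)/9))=0.00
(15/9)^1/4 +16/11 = 247/132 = 1.87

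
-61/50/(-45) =61/2250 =0.03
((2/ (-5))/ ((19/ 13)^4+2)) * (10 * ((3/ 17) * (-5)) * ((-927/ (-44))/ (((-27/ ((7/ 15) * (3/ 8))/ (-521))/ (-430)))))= -2306666759215/ 140207364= -16451.82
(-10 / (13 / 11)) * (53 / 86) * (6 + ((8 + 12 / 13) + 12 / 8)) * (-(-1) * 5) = -6223525 / 14534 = -428.20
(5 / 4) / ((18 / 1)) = 5 / 72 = 0.07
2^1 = 2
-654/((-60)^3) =109/36000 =0.00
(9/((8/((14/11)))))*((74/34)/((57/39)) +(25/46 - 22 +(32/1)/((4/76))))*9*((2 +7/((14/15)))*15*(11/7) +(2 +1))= 2248350538293/1307504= 1719574.50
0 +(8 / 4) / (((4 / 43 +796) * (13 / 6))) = 129 / 111254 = 0.00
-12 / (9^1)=-4 / 3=-1.33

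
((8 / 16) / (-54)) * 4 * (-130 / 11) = 130 / 297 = 0.44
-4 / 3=-1.33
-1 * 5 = -5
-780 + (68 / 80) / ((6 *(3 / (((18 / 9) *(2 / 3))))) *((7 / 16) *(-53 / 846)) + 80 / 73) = -620691668 / 796955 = -778.83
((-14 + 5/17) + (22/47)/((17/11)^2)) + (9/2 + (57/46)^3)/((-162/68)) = -96366824255/5949516996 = -16.20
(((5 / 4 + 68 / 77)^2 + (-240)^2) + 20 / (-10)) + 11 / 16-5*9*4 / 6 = 1365406905 / 23716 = 57573.24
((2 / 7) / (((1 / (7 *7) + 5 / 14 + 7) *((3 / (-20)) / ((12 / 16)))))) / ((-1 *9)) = 140 / 6507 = 0.02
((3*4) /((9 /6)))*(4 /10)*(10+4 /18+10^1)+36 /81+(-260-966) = -52238 /45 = -1160.84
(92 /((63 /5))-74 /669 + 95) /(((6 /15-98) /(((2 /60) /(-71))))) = 1435681 /2920618512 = 0.00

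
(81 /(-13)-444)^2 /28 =34257609 /4732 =7239.56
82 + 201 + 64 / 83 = 23553 / 83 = 283.77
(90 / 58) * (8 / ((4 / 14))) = 1260 / 29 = 43.45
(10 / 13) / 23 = 10 / 299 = 0.03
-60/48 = -5/4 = -1.25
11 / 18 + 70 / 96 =193 / 144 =1.34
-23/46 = -1/2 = -0.50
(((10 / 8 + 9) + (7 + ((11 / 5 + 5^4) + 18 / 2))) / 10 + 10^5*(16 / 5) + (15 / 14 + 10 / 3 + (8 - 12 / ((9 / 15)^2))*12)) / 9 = 35529.53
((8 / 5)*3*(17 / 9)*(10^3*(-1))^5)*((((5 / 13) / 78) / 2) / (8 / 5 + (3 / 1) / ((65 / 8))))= -1328125000000000 / 117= -11351495726495.73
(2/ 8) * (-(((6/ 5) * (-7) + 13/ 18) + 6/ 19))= 12589/ 6840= 1.84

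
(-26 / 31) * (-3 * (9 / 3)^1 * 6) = 45.29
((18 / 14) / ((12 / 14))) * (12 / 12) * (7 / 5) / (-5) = -21 / 50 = -0.42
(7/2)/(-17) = -7/34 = -0.21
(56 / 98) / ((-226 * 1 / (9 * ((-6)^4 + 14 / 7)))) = -23364 / 791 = -29.54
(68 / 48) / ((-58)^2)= 17 / 40368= 0.00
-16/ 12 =-4/ 3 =-1.33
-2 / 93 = -0.02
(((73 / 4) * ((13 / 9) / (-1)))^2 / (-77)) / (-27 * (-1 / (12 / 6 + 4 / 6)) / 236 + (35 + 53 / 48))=-8174686 / 32742171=-0.25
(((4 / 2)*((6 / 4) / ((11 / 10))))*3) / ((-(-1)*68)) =45 / 374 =0.12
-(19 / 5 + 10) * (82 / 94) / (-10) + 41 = 99179 / 2350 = 42.20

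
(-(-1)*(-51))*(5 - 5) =0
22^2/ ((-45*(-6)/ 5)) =242/ 27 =8.96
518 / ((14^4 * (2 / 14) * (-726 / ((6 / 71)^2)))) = -111 / 119552356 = -0.00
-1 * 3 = -3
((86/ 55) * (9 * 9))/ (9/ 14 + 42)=32508/ 10945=2.97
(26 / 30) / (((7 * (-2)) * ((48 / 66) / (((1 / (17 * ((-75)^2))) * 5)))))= -143 / 32130000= -0.00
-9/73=-0.12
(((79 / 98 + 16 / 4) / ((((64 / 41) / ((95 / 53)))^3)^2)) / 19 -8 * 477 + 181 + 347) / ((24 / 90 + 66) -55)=-566192680290572223430162305 / 1940459082891115580358656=-291.78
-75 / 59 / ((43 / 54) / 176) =-712800 / 2537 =-280.96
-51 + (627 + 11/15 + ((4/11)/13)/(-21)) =8659631/15015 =576.73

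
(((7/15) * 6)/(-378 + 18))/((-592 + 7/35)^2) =-7/315204516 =-0.00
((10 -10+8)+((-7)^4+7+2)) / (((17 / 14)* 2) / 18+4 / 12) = 304668 / 59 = 5163.86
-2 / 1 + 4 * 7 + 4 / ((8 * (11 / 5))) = 577 / 22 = 26.23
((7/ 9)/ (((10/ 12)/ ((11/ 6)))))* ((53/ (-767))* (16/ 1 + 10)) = -8162/ 2655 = -3.07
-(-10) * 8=80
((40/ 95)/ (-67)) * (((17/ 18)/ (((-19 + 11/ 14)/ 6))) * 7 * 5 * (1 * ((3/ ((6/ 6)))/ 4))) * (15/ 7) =140/ 1273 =0.11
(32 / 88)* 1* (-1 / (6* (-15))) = 2 / 495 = 0.00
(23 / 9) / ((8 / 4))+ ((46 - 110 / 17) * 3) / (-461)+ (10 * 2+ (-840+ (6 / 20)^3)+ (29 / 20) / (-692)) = -19986109378139 / 24404418000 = -818.95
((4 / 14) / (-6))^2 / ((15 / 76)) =76 / 6615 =0.01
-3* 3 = -9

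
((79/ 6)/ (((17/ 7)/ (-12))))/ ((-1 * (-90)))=-0.72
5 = 5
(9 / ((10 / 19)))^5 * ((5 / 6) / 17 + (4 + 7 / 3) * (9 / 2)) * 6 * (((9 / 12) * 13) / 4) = 518903441801199 / 850000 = 610474637.41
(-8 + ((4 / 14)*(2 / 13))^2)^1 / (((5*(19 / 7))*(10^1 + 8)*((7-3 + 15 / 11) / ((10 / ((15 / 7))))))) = -728552 / 25575615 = -0.03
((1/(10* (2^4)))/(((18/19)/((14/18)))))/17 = 0.00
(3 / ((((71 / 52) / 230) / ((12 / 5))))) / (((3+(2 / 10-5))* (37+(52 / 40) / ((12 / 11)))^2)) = -688896000 / 1491276119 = -0.46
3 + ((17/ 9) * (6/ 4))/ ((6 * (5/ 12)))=4.13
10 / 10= 1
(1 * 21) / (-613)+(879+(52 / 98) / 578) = 7630039735 / 8680693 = 878.97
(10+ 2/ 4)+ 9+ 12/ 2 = 51/ 2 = 25.50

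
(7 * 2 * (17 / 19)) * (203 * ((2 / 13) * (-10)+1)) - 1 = -338445 / 247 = -1370.22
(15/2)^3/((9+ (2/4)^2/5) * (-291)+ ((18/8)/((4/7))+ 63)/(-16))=-180000/1125433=-0.16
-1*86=-86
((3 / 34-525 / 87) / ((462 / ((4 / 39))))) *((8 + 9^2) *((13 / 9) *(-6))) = 94874 / 93177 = 1.02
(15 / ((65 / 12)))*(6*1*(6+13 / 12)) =1530 / 13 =117.69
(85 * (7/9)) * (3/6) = 595/18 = 33.06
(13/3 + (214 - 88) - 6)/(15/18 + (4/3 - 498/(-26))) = 9698/1663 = 5.83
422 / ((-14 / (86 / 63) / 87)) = -526234 / 147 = -3579.82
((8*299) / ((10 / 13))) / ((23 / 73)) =49348 / 5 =9869.60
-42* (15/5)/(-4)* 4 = 126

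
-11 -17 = -28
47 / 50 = 0.94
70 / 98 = 5 / 7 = 0.71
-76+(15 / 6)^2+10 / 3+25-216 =-3089 / 12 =-257.42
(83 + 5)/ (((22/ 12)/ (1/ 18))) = 8/ 3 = 2.67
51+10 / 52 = 1331 / 26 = 51.19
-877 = -877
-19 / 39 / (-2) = 19 / 78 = 0.24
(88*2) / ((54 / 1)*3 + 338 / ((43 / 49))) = 946 / 2941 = 0.32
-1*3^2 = -9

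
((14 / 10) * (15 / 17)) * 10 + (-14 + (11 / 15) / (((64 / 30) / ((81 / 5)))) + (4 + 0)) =21547 / 2720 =7.92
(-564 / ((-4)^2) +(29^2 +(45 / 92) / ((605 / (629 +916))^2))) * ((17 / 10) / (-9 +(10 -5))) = -9261764339 / 26939440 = -343.80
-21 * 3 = -63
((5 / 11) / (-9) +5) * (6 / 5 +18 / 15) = 392 / 33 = 11.88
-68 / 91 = -0.75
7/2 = 3.50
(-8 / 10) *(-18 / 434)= 36 / 1085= 0.03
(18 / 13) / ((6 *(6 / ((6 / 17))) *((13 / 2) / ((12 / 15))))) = 24 / 14365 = 0.00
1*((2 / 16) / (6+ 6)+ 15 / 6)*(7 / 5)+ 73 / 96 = 4.28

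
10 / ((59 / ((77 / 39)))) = 770 / 2301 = 0.33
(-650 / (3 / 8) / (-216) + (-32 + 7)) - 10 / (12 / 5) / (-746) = -2050825 / 120852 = -16.97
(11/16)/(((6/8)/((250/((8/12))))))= 1375/4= 343.75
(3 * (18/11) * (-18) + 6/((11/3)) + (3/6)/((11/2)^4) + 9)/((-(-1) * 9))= -1137997/131769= -8.64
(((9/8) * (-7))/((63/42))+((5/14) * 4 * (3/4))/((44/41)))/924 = -873/189728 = -0.00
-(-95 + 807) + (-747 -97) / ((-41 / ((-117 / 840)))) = -2051669 / 2870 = -714.87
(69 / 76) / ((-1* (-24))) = 0.04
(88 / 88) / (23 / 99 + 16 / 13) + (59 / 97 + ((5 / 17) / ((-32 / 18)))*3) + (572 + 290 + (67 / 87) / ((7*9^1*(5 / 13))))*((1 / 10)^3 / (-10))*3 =0.54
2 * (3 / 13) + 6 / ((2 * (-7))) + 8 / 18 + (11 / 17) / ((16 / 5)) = 151397 / 222768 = 0.68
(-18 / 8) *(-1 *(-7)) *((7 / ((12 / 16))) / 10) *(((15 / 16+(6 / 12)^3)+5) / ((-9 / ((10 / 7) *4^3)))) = 2716 / 3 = 905.33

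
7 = 7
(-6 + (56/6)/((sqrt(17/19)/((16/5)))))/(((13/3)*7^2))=-18/637 + 64*sqrt(323)/7735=0.12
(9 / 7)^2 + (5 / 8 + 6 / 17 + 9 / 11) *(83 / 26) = 14078605 / 1905904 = 7.39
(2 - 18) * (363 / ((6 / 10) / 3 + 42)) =-29040 / 211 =-137.63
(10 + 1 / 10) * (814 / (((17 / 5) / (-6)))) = -246642 / 17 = -14508.35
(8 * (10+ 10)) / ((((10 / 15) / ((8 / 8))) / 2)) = 480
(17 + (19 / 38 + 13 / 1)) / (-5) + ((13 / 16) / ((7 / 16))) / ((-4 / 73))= -5599 / 140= -39.99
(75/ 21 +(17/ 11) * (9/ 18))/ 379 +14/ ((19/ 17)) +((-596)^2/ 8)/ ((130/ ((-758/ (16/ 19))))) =-88640290865337/ 288328040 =-307428.62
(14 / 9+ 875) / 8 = 7889 / 72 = 109.57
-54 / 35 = -1.54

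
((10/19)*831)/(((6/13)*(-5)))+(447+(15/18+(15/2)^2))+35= 79699/228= 349.56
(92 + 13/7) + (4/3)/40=19717/210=93.89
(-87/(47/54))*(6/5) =-28188/235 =-119.95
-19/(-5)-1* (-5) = 44/5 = 8.80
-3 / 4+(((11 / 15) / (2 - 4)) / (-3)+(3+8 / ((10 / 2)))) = 143 / 36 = 3.97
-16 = -16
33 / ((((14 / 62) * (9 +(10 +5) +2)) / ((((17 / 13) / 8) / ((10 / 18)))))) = 156519 / 94640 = 1.65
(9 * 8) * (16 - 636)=-44640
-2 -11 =-13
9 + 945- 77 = 877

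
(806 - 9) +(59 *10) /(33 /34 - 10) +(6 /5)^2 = 5626527 /7675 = 733.10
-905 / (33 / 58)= -52490 / 33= -1590.61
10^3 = 1000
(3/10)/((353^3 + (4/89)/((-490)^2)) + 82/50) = 213689/31331778262010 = 0.00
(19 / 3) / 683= 19 / 2049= 0.01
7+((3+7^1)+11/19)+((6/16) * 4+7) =991/38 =26.08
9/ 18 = 1/ 2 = 0.50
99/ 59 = 1.68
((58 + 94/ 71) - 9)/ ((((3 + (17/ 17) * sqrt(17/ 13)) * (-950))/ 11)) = -1532817/ 6745000 + 39303 * sqrt(221)/ 6745000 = -0.14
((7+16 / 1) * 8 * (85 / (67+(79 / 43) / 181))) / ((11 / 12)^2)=876428064 / 3155317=277.76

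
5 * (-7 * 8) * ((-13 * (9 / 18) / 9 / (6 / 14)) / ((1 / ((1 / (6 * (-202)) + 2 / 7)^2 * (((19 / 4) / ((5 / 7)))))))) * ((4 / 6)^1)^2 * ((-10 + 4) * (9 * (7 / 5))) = -70704382567 / 8262810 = -8556.94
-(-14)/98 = 1/7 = 0.14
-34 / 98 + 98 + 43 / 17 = 83452 / 833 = 100.18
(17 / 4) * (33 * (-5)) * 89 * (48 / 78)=-499290 / 13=-38406.92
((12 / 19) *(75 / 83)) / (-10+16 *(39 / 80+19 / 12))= 13500 / 547219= 0.02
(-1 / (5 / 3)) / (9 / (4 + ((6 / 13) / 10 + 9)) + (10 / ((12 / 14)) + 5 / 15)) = -848 / 17935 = -0.05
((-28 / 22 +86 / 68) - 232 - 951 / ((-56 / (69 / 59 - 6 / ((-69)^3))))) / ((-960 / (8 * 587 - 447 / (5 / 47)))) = 1688878851791501 / 15464276467200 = 109.21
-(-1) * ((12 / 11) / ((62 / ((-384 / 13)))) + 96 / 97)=202080 / 430001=0.47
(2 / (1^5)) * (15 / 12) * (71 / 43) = 355 / 86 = 4.13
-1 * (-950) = 950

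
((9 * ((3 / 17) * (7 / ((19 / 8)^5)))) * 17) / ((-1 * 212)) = -1548288 / 131233247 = -0.01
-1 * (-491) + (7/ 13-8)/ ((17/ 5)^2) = 1842262/ 3757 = 490.35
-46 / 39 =-1.18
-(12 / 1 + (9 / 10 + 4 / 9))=-13.34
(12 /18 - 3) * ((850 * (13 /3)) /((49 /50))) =-552500 /63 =-8769.84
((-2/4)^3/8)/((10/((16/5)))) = -1/200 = -0.00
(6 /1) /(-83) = -6 /83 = -0.07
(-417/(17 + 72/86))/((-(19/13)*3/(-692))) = -4136084/1121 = -3689.64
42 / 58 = 21 / 29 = 0.72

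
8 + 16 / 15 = 9.07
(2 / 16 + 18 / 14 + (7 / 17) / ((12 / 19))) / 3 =5891 / 8568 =0.69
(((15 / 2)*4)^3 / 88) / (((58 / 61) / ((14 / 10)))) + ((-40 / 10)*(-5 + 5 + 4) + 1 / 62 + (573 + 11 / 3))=30036239 / 29667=1012.45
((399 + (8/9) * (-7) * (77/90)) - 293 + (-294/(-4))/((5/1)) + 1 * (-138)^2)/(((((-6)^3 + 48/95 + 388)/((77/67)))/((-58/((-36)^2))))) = -658428643565/115263228096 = -5.71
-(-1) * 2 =2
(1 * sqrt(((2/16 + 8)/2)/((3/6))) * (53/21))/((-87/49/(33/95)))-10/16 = -4081 * sqrt(130)/33060-5/8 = -2.03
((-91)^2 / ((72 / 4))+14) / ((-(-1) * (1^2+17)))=26.34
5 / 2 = 2.50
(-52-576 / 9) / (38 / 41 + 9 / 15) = -23780 / 313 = -75.97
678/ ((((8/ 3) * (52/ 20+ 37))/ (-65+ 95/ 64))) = -2296725/ 5632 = -407.80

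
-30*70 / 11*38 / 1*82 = -6543600 / 11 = -594872.73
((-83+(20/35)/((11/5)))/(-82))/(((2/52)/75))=6211725/3157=1967.60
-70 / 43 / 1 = -70 / 43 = -1.63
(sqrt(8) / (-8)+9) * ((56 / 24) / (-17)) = -21 / 17+7 * sqrt(2) / 204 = -1.19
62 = 62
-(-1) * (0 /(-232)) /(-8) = 0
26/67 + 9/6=253/134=1.89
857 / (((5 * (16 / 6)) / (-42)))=-53991 / 20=-2699.55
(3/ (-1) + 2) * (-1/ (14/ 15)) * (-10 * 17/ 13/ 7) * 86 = -109650/ 637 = -172.14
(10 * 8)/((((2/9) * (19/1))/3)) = 1080/19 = 56.84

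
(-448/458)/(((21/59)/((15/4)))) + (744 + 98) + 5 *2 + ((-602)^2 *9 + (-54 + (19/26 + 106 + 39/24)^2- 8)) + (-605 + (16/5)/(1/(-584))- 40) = 40517072191249/12384320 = 3271642.87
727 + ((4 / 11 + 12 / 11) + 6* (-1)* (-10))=8673 / 11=788.45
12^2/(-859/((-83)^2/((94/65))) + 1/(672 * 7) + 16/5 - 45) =-303318812160/88426092151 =-3.43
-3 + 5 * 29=142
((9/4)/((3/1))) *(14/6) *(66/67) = 231/134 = 1.72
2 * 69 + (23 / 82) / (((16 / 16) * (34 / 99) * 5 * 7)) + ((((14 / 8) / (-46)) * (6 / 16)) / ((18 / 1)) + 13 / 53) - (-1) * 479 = 7048705934063 / 11419201920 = 617.27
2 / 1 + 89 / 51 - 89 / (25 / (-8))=41087 / 1275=32.23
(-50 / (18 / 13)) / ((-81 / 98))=31850 / 729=43.69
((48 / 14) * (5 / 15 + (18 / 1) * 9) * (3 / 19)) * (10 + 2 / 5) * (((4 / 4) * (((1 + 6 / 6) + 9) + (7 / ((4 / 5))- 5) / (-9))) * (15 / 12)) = 1608074 / 133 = 12090.78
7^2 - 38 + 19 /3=52 /3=17.33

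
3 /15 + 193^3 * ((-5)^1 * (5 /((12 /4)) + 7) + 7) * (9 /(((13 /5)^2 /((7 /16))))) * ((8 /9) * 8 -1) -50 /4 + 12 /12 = -37711097583953 /40560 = -929760788.56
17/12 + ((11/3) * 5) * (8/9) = 1913/108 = 17.71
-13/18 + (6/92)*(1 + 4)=-82/207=-0.40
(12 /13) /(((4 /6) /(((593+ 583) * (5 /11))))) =105840 /143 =740.14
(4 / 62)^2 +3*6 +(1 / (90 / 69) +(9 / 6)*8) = 887123 / 28830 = 30.77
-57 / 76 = -3 / 4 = -0.75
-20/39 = -0.51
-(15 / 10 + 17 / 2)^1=-10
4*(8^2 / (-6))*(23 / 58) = -16.92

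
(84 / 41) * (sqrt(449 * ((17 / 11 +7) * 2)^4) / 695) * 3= 8906688 * sqrt(449) / 3447895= 54.74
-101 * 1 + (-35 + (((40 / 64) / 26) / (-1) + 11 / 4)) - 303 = -90745 / 208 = -436.27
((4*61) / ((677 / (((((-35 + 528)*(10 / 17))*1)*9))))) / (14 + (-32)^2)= 106140 / 117121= 0.91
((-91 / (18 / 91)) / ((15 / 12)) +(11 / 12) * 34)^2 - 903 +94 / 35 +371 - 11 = 6404056507 / 56700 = 112946.32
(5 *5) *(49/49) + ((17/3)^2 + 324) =3430/9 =381.11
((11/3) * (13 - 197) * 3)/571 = -3.54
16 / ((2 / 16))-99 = 29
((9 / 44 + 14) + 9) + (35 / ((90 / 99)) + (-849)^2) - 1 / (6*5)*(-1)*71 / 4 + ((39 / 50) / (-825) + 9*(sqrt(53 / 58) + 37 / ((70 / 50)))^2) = 1665*sqrt(3074) / 203 + 15499367311109 / 21315000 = 727612.49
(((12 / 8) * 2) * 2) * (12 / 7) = 72 / 7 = 10.29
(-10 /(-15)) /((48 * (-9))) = -1 /648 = -0.00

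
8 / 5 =1.60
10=10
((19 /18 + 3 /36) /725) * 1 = 41 /26100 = 0.00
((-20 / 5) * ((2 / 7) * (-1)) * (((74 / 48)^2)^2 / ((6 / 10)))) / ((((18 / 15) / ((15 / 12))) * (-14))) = -234270125 / 292626432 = -0.80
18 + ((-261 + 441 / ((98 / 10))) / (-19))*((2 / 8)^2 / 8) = 5499 / 304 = 18.09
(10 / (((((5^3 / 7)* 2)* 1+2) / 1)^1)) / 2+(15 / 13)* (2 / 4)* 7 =14315 / 3432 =4.17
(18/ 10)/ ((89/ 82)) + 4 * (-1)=-2.34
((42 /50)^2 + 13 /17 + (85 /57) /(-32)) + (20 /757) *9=24375092071 /14670660000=1.66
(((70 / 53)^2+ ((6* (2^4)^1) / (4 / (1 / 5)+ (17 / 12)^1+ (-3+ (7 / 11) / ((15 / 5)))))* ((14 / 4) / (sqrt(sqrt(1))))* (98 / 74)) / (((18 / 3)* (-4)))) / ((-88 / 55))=8188087915 / 12267419856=0.67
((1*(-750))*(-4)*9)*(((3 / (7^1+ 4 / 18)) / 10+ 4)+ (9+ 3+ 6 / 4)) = 6157080 / 13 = 473621.54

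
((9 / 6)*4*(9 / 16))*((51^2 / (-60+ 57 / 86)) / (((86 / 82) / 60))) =-59245 / 7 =-8463.57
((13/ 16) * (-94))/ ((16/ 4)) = -611/ 32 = -19.09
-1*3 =-3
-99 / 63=-11 / 7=-1.57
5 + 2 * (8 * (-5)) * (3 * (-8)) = 1925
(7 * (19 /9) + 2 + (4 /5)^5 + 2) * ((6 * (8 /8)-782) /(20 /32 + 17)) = -3335812928 /3965625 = -841.18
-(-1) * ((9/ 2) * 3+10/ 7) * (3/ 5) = 627/ 70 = 8.96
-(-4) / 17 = 4 / 17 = 0.24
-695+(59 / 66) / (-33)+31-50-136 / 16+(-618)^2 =415128404 / 1089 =381201.47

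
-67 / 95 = -0.71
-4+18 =14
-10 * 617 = -6170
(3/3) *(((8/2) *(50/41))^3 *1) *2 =16000000/68921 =232.15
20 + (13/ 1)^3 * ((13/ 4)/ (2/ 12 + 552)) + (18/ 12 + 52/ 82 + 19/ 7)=35922170/ 950831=37.78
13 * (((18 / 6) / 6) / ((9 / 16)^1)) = 104 / 9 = 11.56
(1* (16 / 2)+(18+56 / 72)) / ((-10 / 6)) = -16.07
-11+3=-8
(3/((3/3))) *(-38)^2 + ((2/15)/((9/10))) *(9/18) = 116966/27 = 4332.07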